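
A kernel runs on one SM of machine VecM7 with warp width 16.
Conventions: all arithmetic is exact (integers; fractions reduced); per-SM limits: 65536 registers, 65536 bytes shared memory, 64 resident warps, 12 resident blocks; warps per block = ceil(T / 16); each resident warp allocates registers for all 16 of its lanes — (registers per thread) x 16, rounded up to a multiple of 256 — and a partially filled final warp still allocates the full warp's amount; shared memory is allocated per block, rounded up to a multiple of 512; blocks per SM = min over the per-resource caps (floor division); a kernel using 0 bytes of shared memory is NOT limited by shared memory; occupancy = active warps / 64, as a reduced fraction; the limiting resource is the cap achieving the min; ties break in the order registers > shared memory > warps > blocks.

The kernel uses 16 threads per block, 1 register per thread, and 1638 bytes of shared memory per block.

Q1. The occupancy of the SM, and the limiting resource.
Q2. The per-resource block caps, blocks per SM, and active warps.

Answer: occupancy 3/16, limited by blocks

registers: 256 blocks
shared memory: 32 blocks
warps: 64 blocks
blocks: 12 blocks

Answer: 12 blocks, 12 active warps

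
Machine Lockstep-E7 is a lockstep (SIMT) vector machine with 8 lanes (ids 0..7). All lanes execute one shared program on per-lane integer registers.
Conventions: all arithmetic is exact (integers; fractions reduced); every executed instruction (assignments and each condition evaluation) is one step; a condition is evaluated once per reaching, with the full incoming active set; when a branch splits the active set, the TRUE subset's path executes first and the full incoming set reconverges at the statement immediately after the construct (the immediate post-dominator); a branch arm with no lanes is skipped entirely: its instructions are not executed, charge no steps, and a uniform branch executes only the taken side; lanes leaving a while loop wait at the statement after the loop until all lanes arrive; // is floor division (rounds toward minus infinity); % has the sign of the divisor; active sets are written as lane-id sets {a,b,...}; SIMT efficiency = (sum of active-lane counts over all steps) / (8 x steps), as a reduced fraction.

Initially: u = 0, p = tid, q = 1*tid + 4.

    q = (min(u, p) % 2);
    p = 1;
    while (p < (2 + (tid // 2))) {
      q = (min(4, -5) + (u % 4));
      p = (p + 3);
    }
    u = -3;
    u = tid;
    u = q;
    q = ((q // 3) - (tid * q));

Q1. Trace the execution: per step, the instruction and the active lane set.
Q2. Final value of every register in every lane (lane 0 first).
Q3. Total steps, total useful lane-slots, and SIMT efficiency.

step 0: q <- (min(u, p) % 2)         {0,1,2,3,4,5,6,7}
step 1: p <- 1                       {0,1,2,3,4,5,6,7}
step 2: eval (p < (2 + (tid // 2)))  {0,1,2,3,4,5,6,7}
step 3: q <- (min(4, -5) + (u % 4))  {0,1,2,3,4,5,6,7}
step 4: p <- (p + 3)                 {0,1,2,3,4,5,6,7}
step 5: eval (p < (2 + (tid // 2)))  {0,1,2,3,4,5,6,7}
step 6: q <- (min(4, -5) + (u % 4))  {6,7}
step 7: p <- (p + 3)                 {6,7}
step 8: eval (p < (2 + (tid // 2)))  {6,7}
step 9: u <- -3                      {0,1,2,3,4,5,6,7}
step 10: u <- tid                     {0,1,2,3,4,5,6,7}
step 11: u <- q                       {0,1,2,3,4,5,6,7}
step 12: q <- ((q // 3) - (tid * q))  {0,1,2,3,4,5,6,7}

Answer: 13 steps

u: -5,-5,-5,-5,-5,-5,-5,-5
p: 4,4,4,4,4,4,7,7
q: -2,3,8,13,18,23,28,33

steps = 13; useful = 86; efficiency = 86/104 = 43/52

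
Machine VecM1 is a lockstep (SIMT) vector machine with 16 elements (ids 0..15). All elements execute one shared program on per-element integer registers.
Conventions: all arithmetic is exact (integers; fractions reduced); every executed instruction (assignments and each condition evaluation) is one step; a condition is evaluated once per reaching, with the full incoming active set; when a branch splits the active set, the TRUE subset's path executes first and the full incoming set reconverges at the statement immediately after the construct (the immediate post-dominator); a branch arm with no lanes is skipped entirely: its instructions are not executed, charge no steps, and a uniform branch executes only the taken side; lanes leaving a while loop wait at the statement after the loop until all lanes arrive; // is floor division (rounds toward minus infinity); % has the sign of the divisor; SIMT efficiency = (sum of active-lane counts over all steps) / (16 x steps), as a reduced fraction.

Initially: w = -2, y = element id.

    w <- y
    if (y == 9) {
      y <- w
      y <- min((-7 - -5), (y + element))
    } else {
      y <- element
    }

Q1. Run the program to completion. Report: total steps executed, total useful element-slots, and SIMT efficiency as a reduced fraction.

Answer: 5 steps, 49 useful, 49/80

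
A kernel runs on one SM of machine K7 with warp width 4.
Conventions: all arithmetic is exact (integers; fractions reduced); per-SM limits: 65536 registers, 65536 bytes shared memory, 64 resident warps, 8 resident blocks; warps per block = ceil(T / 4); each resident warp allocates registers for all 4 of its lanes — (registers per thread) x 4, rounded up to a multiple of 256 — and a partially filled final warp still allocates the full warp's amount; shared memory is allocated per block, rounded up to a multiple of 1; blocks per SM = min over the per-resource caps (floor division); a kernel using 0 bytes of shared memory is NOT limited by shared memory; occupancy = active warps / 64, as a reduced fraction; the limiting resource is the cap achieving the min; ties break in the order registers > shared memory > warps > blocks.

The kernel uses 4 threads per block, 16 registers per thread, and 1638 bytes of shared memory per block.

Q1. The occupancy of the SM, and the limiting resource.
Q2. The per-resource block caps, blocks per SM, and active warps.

Answer: occupancy 1/8, limited by blocks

registers: 256 blocks
shared memory: 40 blocks
warps: 64 blocks
blocks: 8 blocks

Answer: 8 blocks, 8 active warps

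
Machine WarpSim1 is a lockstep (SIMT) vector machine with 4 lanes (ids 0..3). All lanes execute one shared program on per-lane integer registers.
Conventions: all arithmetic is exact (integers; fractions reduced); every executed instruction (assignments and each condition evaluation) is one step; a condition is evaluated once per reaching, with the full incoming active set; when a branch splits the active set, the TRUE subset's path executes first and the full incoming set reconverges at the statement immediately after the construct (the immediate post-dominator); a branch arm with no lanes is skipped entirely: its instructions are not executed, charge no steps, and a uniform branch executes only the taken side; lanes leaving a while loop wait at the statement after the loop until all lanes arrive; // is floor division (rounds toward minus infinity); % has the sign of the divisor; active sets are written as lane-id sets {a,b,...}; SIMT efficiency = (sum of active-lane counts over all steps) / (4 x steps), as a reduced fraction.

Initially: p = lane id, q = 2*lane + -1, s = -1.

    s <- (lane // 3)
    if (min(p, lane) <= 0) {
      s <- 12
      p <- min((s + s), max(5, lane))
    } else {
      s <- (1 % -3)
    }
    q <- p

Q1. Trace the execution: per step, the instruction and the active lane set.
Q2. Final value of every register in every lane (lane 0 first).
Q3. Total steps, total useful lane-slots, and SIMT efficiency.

step 0: s <- (lane // 3)             {0,1,2,3}
step 1: eval (min(p, lane) <= 0)     {0,1,2,3}
step 2: s <- 12                      {0}
step 3: p <- min((s + s), max(5, lane)) {0}
step 4: s <- (1 % -3)                {1,2,3}
step 5: q <- p                       {0,1,2,3}

Answer: 6 steps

p: 5,1,2,3
q: 5,1,2,3
s: 12,-2,-2,-2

steps = 6; useful = 17; efficiency = 17/24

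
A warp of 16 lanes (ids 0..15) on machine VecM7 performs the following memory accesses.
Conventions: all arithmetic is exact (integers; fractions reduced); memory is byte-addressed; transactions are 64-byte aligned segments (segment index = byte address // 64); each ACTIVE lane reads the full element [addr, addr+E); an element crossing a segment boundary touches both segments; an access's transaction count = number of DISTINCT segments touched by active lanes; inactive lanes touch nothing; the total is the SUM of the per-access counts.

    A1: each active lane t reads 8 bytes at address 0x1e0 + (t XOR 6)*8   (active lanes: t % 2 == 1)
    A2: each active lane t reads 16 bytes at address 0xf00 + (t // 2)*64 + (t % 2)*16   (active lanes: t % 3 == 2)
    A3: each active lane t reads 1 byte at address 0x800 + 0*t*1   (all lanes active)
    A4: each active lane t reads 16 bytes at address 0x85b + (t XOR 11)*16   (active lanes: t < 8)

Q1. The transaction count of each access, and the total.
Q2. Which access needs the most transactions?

A1: 3 transactions
A2: 5 transactions
A3: 1 transaction
A4: 3 transactions

Answer: 3,5,1,3; total 12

Answer: A2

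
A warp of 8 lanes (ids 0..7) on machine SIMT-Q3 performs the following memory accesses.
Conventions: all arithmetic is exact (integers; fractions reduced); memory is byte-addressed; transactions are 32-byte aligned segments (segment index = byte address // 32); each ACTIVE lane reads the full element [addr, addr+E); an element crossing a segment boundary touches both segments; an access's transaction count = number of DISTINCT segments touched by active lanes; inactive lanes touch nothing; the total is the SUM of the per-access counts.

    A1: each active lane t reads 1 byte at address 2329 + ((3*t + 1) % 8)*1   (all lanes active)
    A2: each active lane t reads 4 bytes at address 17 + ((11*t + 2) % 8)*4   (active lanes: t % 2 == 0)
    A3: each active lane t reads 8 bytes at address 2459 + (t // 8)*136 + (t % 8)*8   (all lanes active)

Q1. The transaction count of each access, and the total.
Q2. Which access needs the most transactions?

A1: 2 transactions
A2: 2 transactions
A3: 3 transactions

Answer: 2,2,3; total 7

Answer: A3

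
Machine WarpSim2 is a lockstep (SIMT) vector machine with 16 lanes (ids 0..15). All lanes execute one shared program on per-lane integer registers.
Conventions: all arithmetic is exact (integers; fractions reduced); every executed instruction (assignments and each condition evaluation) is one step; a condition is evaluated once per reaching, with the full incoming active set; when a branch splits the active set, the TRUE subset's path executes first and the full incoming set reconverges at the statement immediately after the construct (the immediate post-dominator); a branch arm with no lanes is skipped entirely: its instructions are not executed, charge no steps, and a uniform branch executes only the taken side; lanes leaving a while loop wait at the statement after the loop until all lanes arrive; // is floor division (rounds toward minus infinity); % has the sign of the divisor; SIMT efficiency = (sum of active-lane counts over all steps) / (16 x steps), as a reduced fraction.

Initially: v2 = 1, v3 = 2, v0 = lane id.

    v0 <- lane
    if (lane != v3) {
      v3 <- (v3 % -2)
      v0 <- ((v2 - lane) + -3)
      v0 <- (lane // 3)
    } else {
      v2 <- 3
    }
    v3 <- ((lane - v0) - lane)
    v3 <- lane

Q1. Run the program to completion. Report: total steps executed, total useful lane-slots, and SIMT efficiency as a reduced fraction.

Answer: 8 steps, 110 useful, 55/64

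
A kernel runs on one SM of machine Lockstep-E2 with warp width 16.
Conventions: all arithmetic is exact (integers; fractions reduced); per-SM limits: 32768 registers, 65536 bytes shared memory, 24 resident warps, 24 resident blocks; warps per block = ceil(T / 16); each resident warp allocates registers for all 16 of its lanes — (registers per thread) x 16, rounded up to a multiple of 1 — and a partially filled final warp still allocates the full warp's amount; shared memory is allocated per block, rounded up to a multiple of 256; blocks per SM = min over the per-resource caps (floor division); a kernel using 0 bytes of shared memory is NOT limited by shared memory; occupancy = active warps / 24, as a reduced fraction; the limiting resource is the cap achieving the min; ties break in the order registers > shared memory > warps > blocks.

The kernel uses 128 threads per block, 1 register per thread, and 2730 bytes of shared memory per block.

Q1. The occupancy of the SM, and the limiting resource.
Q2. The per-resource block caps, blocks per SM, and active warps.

Answer: occupancy 1, limited by warps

registers: 256 blocks
shared memory: 23 blocks
warps: 3 blocks
blocks: 24 blocks

Answer: 3 blocks, 24 active warps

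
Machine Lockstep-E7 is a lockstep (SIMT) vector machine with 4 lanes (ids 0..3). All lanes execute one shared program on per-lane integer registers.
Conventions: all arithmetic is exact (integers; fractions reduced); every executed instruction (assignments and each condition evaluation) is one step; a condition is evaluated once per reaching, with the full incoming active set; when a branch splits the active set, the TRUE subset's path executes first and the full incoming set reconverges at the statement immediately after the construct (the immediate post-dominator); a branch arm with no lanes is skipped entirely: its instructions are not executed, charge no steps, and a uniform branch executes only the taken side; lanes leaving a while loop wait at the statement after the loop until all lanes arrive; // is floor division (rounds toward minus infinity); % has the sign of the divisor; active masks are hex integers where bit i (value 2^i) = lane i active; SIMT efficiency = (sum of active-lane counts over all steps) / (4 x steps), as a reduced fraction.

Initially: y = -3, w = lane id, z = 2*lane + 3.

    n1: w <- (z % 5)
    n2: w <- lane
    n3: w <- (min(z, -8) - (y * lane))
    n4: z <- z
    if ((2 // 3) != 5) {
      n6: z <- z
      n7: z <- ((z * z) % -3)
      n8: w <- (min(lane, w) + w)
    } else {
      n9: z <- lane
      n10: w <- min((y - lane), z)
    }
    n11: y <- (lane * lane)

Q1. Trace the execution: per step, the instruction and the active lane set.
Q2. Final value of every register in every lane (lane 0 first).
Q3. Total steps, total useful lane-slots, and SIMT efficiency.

step 0: w <- (z % 5)                 0xf
step 1: w <- lane                    0xf
step 2: w <- (min(z, -8) - (y * lane)) 0xf
step 3: z <- z                       0xf
step 4: eval ((2 // 3) != 5)         0xf
step 5: z <- z                       0xf
step 6: z <- ((z * z) % -3)          0xf
step 7: w <- (min(lane, w) + w)      0xf
step 8: y <- (lane * lane)           0xf

Answer: 9 steps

y: 0,1,4,9
w: -16,-10,-4,2
z: 0,-2,-2,0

steps = 9; useful = 36; efficiency = 36/36 = 1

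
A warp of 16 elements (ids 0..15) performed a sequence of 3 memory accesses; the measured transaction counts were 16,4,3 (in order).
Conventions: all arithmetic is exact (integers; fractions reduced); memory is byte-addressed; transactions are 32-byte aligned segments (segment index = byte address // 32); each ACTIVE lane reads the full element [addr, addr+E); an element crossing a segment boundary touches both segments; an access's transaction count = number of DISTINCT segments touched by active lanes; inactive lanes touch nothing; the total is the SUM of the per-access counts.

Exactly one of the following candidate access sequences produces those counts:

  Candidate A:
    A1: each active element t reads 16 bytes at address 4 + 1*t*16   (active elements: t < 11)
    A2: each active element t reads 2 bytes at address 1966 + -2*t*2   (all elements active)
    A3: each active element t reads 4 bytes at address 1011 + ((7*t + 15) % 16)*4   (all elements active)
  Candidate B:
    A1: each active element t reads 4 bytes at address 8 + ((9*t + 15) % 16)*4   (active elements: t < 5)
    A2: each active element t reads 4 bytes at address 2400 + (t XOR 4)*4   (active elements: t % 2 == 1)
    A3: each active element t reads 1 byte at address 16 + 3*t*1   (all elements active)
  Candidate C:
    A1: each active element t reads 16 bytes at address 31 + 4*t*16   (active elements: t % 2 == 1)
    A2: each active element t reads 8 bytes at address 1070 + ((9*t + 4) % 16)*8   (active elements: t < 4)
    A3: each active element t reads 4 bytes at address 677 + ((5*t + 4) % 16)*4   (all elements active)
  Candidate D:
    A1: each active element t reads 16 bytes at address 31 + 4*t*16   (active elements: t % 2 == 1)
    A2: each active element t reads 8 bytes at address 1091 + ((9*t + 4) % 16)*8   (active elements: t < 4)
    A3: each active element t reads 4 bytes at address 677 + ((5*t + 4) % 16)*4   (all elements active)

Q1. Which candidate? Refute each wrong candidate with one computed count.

A: A1 gives 6 transactions, not 16
B: A1 gives 3 transactions, not 16
D: A2 gives 3 transactions, not 4
C: all counts match (16,4,3)

Answer: C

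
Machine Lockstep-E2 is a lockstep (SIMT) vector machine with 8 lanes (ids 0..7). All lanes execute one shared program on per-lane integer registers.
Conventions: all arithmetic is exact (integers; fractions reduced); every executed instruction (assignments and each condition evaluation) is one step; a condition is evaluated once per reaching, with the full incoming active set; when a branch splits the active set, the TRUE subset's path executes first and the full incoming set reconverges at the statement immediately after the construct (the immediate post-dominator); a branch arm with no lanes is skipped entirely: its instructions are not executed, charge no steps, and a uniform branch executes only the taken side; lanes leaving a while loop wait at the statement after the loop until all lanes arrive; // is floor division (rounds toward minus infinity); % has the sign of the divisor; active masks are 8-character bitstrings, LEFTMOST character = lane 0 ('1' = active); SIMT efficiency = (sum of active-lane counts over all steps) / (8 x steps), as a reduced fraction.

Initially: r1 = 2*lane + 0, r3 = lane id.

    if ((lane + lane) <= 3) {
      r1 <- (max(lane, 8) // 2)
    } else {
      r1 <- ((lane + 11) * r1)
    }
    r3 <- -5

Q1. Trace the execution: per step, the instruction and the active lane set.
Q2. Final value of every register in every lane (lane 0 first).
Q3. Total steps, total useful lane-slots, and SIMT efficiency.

step 0: eval ((lane + lane) <= 3)    11111111
step 1: r1 <- (max(lane, 8) // 2)    11000000
step 2: r1 <- ((lane + 11) * r1)     00111111
step 3: r3 <- -5                     11111111

Answer: 4 steps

r1: 4,4,52,84,120,160,204,252
r3: -5,-5,-5,-5,-5,-5,-5,-5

steps = 4; useful = 24; efficiency = 24/32 = 3/4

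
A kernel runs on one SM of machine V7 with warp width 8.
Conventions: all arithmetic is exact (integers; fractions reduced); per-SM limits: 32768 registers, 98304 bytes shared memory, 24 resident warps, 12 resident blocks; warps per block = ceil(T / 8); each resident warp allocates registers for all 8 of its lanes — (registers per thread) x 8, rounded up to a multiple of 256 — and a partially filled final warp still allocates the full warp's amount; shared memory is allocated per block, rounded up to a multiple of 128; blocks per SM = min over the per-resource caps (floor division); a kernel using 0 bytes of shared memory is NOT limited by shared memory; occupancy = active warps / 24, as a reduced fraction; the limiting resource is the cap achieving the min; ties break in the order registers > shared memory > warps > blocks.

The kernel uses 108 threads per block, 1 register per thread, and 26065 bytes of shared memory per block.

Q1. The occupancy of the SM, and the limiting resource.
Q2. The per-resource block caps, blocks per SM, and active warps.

Answer: occupancy 7/12, limited by warps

registers: 9 blocks
shared memory: 3 blocks
warps: 1 block
blocks: 12 blocks

Answer: 1 block, 14 active warps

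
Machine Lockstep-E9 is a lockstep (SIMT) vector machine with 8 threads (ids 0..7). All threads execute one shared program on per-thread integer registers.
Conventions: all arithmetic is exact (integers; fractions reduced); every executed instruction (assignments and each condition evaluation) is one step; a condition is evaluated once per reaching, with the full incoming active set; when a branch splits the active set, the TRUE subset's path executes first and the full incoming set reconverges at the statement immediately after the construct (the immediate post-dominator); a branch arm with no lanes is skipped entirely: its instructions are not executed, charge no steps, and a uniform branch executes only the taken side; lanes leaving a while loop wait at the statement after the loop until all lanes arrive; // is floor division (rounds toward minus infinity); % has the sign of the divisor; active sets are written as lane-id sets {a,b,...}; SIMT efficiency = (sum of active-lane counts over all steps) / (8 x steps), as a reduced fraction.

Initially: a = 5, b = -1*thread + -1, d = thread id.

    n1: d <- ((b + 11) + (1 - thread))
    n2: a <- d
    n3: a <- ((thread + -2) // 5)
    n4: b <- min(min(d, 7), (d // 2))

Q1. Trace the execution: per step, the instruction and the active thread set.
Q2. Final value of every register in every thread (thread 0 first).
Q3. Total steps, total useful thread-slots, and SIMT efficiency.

step 0: d <- ((b + 11) + (1 - thread)) {0,1,2,3,4,5,6,7}
step 1: a <- d                       {0,1,2,3,4,5,6,7}
step 2: a <- ((thread + -2) // 5)    {0,1,2,3,4,5,6,7}
step 3: b <- min(min(d, 7), (d // 2)) {0,1,2,3,4,5,6,7}

Answer: 4 steps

a: -1,-1,0,0,0,0,0,1
b: 5,4,3,2,1,0,-1,-3
d: 11,9,7,5,3,1,-1,-3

steps = 4; useful = 32; efficiency = 32/32 = 1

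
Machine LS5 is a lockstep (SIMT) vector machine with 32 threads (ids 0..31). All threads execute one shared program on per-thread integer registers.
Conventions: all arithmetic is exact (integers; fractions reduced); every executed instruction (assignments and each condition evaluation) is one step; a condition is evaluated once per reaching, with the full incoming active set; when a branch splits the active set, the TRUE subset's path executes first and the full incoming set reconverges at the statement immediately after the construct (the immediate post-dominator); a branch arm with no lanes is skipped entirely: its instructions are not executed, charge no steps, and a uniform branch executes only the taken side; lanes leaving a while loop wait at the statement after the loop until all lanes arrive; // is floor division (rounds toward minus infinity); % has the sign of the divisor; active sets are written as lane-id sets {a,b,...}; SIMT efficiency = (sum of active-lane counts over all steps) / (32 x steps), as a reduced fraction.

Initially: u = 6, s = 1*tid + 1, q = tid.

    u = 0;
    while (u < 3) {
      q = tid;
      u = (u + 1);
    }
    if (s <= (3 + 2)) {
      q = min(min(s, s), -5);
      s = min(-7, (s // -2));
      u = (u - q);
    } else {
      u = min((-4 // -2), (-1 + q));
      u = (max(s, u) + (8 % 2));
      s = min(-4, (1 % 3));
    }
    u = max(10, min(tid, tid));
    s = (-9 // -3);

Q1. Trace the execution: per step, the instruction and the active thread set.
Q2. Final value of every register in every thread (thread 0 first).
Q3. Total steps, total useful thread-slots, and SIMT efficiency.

step 0: u <- 0                       {0,1,2,3,4,5,6,7,8,9,10,11,12,13,14,15,16,17,18,19,20,21,22,23,24,25,26,27,28,29,30,31}
step 1: eval (u < 3)                 {0,1,2,3,4,5,6,7,8,9,10,11,12,13,14,15,16,17,18,19,20,21,22,23,24,25,26,27,28,29,30,31}
step 2: q <- tid                     {0,1,2,3,4,5,6,7,8,9,10,11,12,13,14,15,16,17,18,19,20,21,22,23,24,25,26,27,28,29,30,31}
step 3: u <- (u + 1)                 {0,1,2,3,4,5,6,7,8,9,10,11,12,13,14,15,16,17,18,19,20,21,22,23,24,25,26,27,28,29,30,31}
step 4: eval (u < 3)                 {0,1,2,3,4,5,6,7,8,9,10,11,12,13,14,15,16,17,18,19,20,21,22,23,24,25,26,27,28,29,30,31}
step 5: q <- tid                     {0,1,2,3,4,5,6,7,8,9,10,11,12,13,14,15,16,17,18,19,20,21,22,23,24,25,26,27,28,29,30,31}
step 6: u <- (u + 1)                 {0,1,2,3,4,5,6,7,8,9,10,11,12,13,14,15,16,17,18,19,20,21,22,23,24,25,26,27,28,29,30,31}
step 7: eval (u < 3)                 {0,1,2,3,4,5,6,7,8,9,10,11,12,13,14,15,16,17,18,19,20,21,22,23,24,25,26,27,28,29,30,31}
step 8: q <- tid                     {0,1,2,3,4,5,6,7,8,9,10,11,12,13,14,15,16,17,18,19,20,21,22,23,24,25,26,27,28,29,30,31}
step 9: u <- (u + 1)                 {0,1,2,3,4,5,6,7,8,9,10,11,12,13,14,15,16,17,18,19,20,21,22,23,24,25,26,27,28,29,30,31}
step 10: eval (u < 3)                 {0,1,2,3,4,5,6,7,8,9,10,11,12,13,14,15,16,17,18,19,20,21,22,23,24,25,26,27,28,29,30,31}
step 11: eval (s <= (3 + 2))          {0,1,2,3,4,5,6,7,8,9,10,11,12,13,14,15,16,17,18,19,20,21,22,23,24,25,26,27,28,29,30,31}
step 12: q <- min(min(s, s), -5)      {0,1,2,3,4}
step 13: s <- min(-7, (s // -2))      {0,1,2,3,4}
step 14: u <- (u - q)                 {0,1,2,3,4}
step 15: u <- min((-4 // -2), (-1 + q)) {5,6,7,8,9,10,11,12,13,14,15,16,17,18,19,20,21,22,23,24,25,26,27,28,29,30,31}
step 16: u <- (max(s, u) + (8 % 2))   {5,6,7,8,9,10,11,12,13,14,15,16,17,18,19,20,21,22,23,24,25,26,27,28,29,30,31}
step 17: s <- min(-4, (1 % 3))        {5,6,7,8,9,10,11,12,13,14,15,16,17,18,19,20,21,22,23,24,25,26,27,28,29,30,31}
step 18: u <- max(10, min(tid, tid))  {0,1,2,3,4,5,6,7,8,9,10,11,12,13,14,15,16,17,18,19,20,21,22,23,24,25,26,27,28,29,30,31}
step 19: s <- (-9 // -3)              {0,1,2,3,4,5,6,7,8,9,10,11,12,13,14,15,16,17,18,19,20,21,22,23,24,25,26,27,28,29,30,31}

Answer: 20 steps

u: 10,10,10,10,10,10,10,10,10,10,10,11,12,13,14,15,16,17,18,19,20,21,22,23,24,25,26,27,28,29,30,31
s: 3,3,3,3,3,3,3,3,3,3,3,3,3,3,3,3,3,3,3,3,3,3,3,3,3,3,3,3,3,3,3,3
q: -5,-5,-5,-5,-5,5,6,7,8,9,10,11,12,13,14,15,16,17,18,19,20,21,22,23,24,25,26,27,28,29,30,31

steps = 20; useful = 544; efficiency = 544/640 = 17/20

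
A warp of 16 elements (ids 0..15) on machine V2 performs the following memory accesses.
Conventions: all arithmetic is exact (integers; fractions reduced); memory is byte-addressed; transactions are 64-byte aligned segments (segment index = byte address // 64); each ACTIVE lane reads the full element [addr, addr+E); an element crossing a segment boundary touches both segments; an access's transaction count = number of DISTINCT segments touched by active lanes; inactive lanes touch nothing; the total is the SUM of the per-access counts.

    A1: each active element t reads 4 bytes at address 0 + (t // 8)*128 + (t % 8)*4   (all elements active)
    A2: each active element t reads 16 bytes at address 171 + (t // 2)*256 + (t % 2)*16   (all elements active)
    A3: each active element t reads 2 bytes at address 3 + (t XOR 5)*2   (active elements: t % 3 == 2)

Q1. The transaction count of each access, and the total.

A1: 2 transactions
A2: 16 transactions
A3: 1 transaction

Answer: 2,16,1; total 19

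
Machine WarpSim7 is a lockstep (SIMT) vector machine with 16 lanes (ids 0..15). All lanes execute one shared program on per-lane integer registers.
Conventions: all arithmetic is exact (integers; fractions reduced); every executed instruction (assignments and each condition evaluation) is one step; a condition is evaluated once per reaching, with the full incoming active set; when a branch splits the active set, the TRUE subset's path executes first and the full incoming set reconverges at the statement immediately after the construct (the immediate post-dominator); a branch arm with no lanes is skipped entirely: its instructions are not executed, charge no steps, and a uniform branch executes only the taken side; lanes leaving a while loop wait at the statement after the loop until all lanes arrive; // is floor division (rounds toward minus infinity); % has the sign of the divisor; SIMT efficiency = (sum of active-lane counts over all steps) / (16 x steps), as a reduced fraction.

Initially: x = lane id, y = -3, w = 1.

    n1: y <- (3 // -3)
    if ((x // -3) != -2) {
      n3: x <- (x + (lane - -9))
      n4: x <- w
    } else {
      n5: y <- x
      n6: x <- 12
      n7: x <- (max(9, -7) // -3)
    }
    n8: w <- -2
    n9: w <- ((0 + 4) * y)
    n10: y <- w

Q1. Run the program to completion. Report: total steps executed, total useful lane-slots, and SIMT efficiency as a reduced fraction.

Answer: 10 steps, 115 useful, 23/32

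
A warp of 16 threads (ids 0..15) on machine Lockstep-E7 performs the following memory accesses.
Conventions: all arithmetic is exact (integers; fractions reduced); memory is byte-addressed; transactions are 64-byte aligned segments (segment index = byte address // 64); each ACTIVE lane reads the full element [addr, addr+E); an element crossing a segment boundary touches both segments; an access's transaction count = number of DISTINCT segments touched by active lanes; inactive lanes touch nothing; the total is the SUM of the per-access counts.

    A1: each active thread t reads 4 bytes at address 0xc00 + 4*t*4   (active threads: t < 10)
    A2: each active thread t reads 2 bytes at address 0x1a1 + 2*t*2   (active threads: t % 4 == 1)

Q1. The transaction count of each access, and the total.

A1: 3 transactions
A2: 2 transactions

Answer: 3,2; total 5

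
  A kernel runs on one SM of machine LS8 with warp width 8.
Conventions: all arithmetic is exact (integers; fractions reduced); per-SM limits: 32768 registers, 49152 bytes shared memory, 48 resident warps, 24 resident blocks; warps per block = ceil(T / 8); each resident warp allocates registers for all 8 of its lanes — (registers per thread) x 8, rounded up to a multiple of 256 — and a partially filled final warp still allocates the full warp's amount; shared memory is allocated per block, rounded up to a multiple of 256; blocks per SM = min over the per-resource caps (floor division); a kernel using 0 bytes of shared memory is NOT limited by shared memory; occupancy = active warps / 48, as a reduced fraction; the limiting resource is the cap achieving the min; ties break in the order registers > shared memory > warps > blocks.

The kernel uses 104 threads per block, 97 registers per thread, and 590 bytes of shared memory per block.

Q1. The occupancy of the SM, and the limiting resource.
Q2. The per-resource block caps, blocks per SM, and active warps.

Answer: occupancy 13/24, limited by registers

registers: 2 blocks
shared memory: 64 blocks
warps: 3 blocks
blocks: 24 blocks

Answer: 2 blocks, 26 active warps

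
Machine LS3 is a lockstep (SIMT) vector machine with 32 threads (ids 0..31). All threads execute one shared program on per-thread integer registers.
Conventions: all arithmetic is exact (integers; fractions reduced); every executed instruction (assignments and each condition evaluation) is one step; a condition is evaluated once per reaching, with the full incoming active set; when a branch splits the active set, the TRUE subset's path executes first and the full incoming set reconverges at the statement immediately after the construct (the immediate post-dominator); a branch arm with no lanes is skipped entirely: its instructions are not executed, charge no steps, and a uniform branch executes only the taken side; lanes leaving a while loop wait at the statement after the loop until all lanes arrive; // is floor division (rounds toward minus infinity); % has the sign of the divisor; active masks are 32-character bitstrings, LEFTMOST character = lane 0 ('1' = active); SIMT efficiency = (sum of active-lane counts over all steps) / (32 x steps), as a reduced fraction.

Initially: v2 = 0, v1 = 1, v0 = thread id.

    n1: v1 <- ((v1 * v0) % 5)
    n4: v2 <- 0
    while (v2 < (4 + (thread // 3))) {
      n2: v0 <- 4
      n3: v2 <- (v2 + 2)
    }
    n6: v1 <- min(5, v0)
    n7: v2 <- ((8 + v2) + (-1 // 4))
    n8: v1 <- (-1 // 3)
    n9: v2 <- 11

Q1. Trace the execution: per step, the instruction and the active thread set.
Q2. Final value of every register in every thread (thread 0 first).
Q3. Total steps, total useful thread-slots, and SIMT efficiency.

step 0: v1 <- ((v1 * v0) % 5)        11111111111111111111111111111111
step 1: v2 <- 0                      11111111111111111111111111111111
step 2: eval (v2 < (4 + (thread // 3))) 11111111111111111111111111111111
step 3: v0 <- 4                      11111111111111111111111111111111
step 4: v2 <- (v2 + 2)               11111111111111111111111111111111
step 5: eval (v2 < (4 + (thread // 3))) 11111111111111111111111111111111
step 6: v0 <- 4                      11111111111111111111111111111111
step 7: v2 <- (v2 + 2)               11111111111111111111111111111111
step 8: eval (v2 < (4 + (thread // 3))) 11111111111111111111111111111111
step 9: v0 <- 4                      00011111111111111111111111111111
step 10: v2 <- (v2 + 2)               00011111111111111111111111111111
step 11: eval (v2 < (4 + (thread // 3))) 00011111111111111111111111111111
step 12: v0 <- 4                      00000000011111111111111111111111
step 13: v2 <- (v2 + 2)               00000000011111111111111111111111
step 14: eval (v2 < (4 + (thread // 3))) 00000000011111111111111111111111
step 15: v0 <- 4                      00000000000000011111111111111111
step 16: v2 <- (v2 + 2)               00000000000000011111111111111111
step 17: eval (v2 < (4 + (thread // 3))) 00000000000000011111111111111111
step 18: v0 <- 4                      00000000000000000000011111111111
step 19: v2 <- (v2 + 2)               00000000000000000000011111111111
step 20: eval (v2 < (4 + (thread // 3))) 00000000000000000000011111111111
step 21: v0 <- 4                      00000000000000000000000000011111
step 22: v2 <- (v2 + 2)               00000000000000000000000000011111
step 23: eval (v2 < (4 + (thread // 3))) 00000000000000000000000000011111
step 24: v1 <- min(5, v0)             11111111111111111111111111111111
step 25: v2 <- ((8 + v2) + (-1 // 4)) 11111111111111111111111111111111
step 26: v1 <- (-1 // 3)              11111111111111111111111111111111
step 27: v2 <- 11                     11111111111111111111111111111111

Answer: 28 steps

v2: 11,11,11,11,11,11,11,11,11,11,11,11,11,11,11,11,11,11,11,11,11,11,11,11,11,11,11,11,11,11,11,11
v1: -1,-1,-1,-1,-1,-1,-1,-1,-1,-1,-1,-1,-1,-1,-1,-1,-1,-1,-1,-1,-1,-1,-1,-1,-1,-1,-1,-1,-1,-1,-1,-1
v0: 4,4,4,4,4,4,4,4,4,4,4,4,4,4,4,4,4,4,4,4,4,4,4,4,4,4,4,4,4,4,4,4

steps = 28; useful = 671; efficiency = 671/896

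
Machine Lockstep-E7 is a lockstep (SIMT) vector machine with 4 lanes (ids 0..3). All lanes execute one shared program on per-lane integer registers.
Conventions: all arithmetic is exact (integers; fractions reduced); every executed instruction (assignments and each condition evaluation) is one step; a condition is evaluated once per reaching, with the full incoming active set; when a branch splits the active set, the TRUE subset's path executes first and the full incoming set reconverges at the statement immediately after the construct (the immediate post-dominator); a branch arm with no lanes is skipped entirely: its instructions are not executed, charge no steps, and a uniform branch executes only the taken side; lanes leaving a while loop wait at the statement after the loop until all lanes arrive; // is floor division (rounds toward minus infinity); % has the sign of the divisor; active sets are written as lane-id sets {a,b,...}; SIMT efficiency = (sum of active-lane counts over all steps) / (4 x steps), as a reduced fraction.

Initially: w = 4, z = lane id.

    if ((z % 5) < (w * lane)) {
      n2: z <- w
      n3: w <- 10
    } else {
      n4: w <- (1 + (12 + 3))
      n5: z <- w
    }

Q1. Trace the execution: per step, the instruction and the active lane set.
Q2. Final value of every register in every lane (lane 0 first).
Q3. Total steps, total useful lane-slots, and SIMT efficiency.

step 0: eval ((z % 5) < (w * lane))  {0,1,2,3}
step 1: z <- w                       {1,2,3}
step 2: w <- 10                      {1,2,3}
step 3: w <- (1 + (12 + 3))          {0}
step 4: z <- w                       {0}

Answer: 5 steps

w: 16,10,10,10
z: 16,4,4,4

steps = 5; useful = 12; efficiency = 12/20 = 3/5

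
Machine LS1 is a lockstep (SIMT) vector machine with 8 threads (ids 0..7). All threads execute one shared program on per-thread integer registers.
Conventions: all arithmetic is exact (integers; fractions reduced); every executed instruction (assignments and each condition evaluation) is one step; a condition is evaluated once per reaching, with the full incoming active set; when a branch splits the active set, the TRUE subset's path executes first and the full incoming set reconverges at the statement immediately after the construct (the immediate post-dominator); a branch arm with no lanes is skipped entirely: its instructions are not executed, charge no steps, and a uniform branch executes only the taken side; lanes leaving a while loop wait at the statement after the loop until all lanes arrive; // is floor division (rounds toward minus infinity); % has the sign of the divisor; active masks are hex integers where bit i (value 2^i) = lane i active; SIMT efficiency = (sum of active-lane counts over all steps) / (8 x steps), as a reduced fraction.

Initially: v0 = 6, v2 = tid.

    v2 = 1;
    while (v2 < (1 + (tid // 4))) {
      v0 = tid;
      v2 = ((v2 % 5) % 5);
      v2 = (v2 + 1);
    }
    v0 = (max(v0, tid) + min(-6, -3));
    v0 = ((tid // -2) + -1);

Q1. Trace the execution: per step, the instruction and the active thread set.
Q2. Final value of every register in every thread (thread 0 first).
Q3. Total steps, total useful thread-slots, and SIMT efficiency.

step 0: v2 <- 1                      0xff
step 1: eval (v2 < (1 + (tid // 4))) 0xff
step 2: v0 <- tid                    0xf0
step 3: v2 <- ((v2 % 5) % 5)         0xf0
step 4: v2 <- (v2 + 1)               0xf0
step 5: eval (v2 < (1 + (tid // 4))) 0xf0
step 6: v0 <- (max(v0, tid) + min(-6, -3)) 0xff
step 7: v0 <- ((tid // -2) + -1)     0xff

Answer: 8 steps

v0: -1,-2,-2,-3,-3,-4,-4,-5
v2: 1,1,1,1,2,2,2,2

steps = 8; useful = 48; efficiency = 48/64 = 3/4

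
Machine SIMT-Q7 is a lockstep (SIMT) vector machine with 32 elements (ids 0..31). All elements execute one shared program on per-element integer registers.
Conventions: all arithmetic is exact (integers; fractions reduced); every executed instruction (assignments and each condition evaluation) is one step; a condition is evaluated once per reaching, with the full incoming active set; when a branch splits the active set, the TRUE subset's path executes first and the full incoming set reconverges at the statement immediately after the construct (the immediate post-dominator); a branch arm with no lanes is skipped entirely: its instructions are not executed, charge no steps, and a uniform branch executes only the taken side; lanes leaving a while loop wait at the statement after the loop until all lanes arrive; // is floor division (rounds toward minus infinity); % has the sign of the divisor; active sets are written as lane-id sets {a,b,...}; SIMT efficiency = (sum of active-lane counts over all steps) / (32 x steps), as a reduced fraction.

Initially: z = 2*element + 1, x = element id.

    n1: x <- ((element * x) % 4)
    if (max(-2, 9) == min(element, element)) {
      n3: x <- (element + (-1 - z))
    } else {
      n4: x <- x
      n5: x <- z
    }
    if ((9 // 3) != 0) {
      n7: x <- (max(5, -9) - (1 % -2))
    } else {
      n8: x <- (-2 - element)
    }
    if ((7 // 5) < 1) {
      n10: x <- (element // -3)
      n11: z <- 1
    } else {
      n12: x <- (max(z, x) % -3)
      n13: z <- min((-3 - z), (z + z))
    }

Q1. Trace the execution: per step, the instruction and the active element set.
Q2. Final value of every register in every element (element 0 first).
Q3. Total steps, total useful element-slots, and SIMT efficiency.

step 0: x <- ((element * x) % 4)     {0,1,2,3,4,5,6,7,8,9,10,11,12,13,14,15,16,17,18,19,20,21,22,23,24,25,26,27,28,29,30,31}
step 1: eval (max(-2, 9) == min(element, element)) {0,1,2,3,4,5,6,7,8,9,10,11,12,13,14,15,16,17,18,19,20,21,22,23,24,25,26,27,28,29,30,31}
step 2: x <- (element + (-1 - z))    {9}
step 3: x <- x                       {0,1,2,3,4,5,6,7,8,10,11,12,13,14,15,16,17,18,19,20,21,22,23,24,25,26,27,28,29,30,31}
step 4: x <- z                       {0,1,2,3,4,5,6,7,8,10,11,12,13,14,15,16,17,18,19,20,21,22,23,24,25,26,27,28,29,30,31}
step 5: eval ((9 // 3) != 0)         {0,1,2,3,4,5,6,7,8,9,10,11,12,13,14,15,16,17,18,19,20,21,22,23,24,25,26,27,28,29,30,31}
step 6: x <- (max(5, -9) - (1 % -2)) {0,1,2,3,4,5,6,7,8,9,10,11,12,13,14,15,16,17,18,19,20,21,22,23,24,25,26,27,28,29,30,31}
step 7: eval ((7 // 5) < 1)          {0,1,2,3,4,5,6,7,8,9,10,11,12,13,14,15,16,17,18,19,20,21,22,23,24,25,26,27,28,29,30,31}
step 8: x <- (max(z, x) % -3)        {0,1,2,3,4,5,6,7,8,9,10,11,12,13,14,15,16,17,18,19,20,21,22,23,24,25,26,27,28,29,30,31}
step 9: z <- min((-3 - z), (z + z))  {0,1,2,3,4,5,6,7,8,9,10,11,12,13,14,15,16,17,18,19,20,21,22,23,24,25,26,27,28,29,30,31}

Answer: 10 steps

z: -4,-6,-8,-10,-12,-14,-16,-18,-20,-22,-24,-26,-28,-30,-32,-34,-36,-38,-40,-42,-44,-46,-48,-50,-52,-54,-56,-58,-60,-62,-64,-66
x: 0,0,0,-2,0,-1,-2,0,-1,-2,0,-1,-2,0,-1,-2,0,-1,-2,0,-1,-2,0,-1,-2,0,-1,-2,0,-1,-2,0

steps = 10; useful = 287; efficiency = 287/320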